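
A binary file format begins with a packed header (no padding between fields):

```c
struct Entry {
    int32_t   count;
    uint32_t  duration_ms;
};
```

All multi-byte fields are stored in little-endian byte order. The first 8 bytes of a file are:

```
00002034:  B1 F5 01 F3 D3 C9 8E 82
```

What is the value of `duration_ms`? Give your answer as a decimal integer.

2190395859

`duration_ms` follows `count` (4 bytes), so it starts at byte offset 4 and occupies 4 bytes.
Bytes at offsets 4..7: D3 C9 8E 82.
Little-endian: lowest address holds the least-significant byte.
Reassemble most-significant byte first: 82 8E C9 D3 → 0x828EC9D3.
0x828EC9D3 = 2190395859.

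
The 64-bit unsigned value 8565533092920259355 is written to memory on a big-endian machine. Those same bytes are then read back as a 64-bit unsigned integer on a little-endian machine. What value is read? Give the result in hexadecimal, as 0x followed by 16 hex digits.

0x1B735D43F7E2DE76

8565533092920259355 in 64-bit hexadecimal is 0x76DEE2F7435D731B.
Stored big-endian, the bytes at ascending addresses are 76 DE E2 F7 43 5D 73 1B.
Read back as little-endian, the first byte is least significant, giving 0x1B735D43F7E2DE76.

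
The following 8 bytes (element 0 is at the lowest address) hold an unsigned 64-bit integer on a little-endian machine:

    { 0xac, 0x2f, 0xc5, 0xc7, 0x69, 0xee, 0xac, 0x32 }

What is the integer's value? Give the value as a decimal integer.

Little-endian: lowest address holds the least-significant byte.
Reassemble most-significant byte first: 32 AC EE 69 C7 C5 2F AC → 0x32ACEE69C7C52FAC.
0x32ACEE69C7C52FAC = 3651555535981195180.

3651555535981195180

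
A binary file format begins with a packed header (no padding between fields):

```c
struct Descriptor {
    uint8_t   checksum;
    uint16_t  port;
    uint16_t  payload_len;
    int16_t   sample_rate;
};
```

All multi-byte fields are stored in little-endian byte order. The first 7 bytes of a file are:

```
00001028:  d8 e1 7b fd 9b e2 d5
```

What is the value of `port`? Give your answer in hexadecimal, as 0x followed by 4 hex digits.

0x7BE1

`port` follows `checksum` (1 byte), so it starts at byte offset 1 and occupies 2 bytes.
Bytes at offsets 1..2: E1 7B.
Little-endian stores the least-significant byte at the lowest address.
Reassemble most-significant byte first: 7B E1 → 0x7BE1.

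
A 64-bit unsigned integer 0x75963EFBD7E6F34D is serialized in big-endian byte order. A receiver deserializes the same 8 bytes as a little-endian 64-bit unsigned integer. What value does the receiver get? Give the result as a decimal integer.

Stored big-endian, the bytes at ascending addresses are 75 96 3E FB D7 E6 F3 4D.
Read back as little-endian, the first byte is least significant, giving 0x4DF3E6D7FB3E9675.
0x4DF3E6D7FB3E9675 = 5617086975568680565.

5617086975568680565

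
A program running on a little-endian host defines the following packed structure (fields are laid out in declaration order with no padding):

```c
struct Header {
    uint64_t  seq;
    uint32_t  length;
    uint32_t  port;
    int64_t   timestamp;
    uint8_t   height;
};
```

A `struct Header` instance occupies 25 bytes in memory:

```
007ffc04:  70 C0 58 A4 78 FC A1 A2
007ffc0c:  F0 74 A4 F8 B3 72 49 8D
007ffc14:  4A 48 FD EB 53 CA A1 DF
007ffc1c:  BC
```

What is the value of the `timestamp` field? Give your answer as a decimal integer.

`timestamp` follows `seq` (8 B), `length` (4 B), `port` (4 B), so it starts at offset 8 + 4 + 4 = 16 and occupies 8 bytes.
Bytes at offsets 16..23: 4A 48 FD EB 53 CA A1 DF.
Little-endian stores the least-significant byte at the lowest address.
Reassemble most-significant byte first: DF A1 CA 53 EB FD 48 4A → 0xDFA1CA53EBFD484A.
Top bit is set, so as a signed 64-bit value this is 0xDFA1CA53EBFD484A − 2^64 = -2332360670210865078.

-2332360670210865078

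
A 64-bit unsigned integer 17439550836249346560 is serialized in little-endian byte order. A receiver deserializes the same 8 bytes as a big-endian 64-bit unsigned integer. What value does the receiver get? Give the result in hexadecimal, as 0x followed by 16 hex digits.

17439550836249346560 in 64-bit hexadecimal is 0xF205BB163D024200.
Stored little-endian, the bytes at ascending addresses are 00 42 02 3D 16 BB 05 F2.
Read back as big-endian, the last byte is least significant, giving 0x0042023D16BB05F2.

0x0042023D16BB05F2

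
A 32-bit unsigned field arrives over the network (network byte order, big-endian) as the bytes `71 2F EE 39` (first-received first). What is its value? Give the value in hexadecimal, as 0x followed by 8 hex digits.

0x712FEE39

Big-endian: lowest address holds the most-significant byte.
The bytes are already most-significant first: 0x712FEE39.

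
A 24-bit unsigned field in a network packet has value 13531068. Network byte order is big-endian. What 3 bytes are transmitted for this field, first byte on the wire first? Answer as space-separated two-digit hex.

13531068 in hexadecimal, padded to 24 bits, is 0xCE77BC.
Split into bytes (most-significant first): CE 77 BC.
Big-endian stores the most-significant byte at the lowest address.
So the memory order matches the most-significant-first order: CE 77 BC.

CE 77 BC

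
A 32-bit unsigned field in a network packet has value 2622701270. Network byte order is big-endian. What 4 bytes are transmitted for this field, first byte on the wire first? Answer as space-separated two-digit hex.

9C 53 3E D6

2622701270 in hexadecimal, padded to 32 bits, is 0x9C533ED6.
Split into bytes (most-significant first): 9C 53 3E D6.
Big-endian stores the most-significant byte at the lowest address.
So the memory order matches the most-significant-first order: 9C 53 3E D6.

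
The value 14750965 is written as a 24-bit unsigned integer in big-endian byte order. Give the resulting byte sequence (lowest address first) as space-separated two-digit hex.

E1 14 F5

14750965 in hexadecimal, padded to 24 bits, is 0xE114F5.
Split into bytes (most-significant first): E1 14 F5.
Big-endian: lowest address holds the most-significant byte.
So the memory order matches the most-significant-first order: E1 14 F5.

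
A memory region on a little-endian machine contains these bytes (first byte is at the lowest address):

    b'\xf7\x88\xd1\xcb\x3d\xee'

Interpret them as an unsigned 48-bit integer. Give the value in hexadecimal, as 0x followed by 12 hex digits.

Little-endian: lowest address holds the least-significant byte.
Reassemble most-significant byte first: EE 3D CB D1 88 F7 → 0xEE3DCBD188F7.

0xEE3DCBD188F7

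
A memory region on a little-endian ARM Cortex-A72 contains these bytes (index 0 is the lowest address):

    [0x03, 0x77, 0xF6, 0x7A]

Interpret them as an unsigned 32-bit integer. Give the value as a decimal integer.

Little-endian stores the least-significant byte at the lowest address.
Reassemble most-significant byte first: 7A F6 77 03 → 0x7AF67703.
0x7AF67703 = 2062972675.

2062972675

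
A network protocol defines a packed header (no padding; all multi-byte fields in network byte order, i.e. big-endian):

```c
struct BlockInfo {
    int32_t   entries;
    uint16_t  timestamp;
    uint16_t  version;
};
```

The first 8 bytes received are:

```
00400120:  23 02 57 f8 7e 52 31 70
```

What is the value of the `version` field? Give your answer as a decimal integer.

`version` follows `entries` (4 B), `timestamp` (2 B), so it starts at offset 4 + 2 = 6 and occupies 2 bytes.
Bytes at offsets 6..7: 31 70.
Big-endian stores the most-significant byte at the lowest address.
The bytes are already most-significant first: 0x3170.
0x3170 = 12656.

12656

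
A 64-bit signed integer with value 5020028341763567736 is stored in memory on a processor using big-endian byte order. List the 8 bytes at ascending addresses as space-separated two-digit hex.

45 AA B9 2D F9 35 F0 78

5020028341763567736 in hexadecimal, padded to 64 bits, is 0x45AAB92DF935F078.
Split into bytes (most-significant first): 45 AA B9 2D F9 35 F0 78.
In big-endian order the high byte comes first in memory.
So the memory order matches the most-significant-first order: 45 AA B9 2D F9 35 F0 78.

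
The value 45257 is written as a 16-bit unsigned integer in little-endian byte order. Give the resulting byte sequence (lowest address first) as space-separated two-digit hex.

C9 B0

45257 in hexadecimal, padded to 16 bits, is 0xB0C9.
Split into bytes (most-significant first): B0 C9.
Little-endian: lowest address holds the least-significant byte.
So at ascending addresses the bytes are C9 B0.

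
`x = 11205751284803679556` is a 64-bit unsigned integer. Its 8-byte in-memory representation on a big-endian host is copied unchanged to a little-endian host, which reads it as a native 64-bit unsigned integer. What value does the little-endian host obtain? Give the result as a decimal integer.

11205751284803679556 in 64-bit hexadecimal is 0x9B82D36C4419B544.
Stored big-endian, the bytes at ascending addresses are 9B 82 D3 6C 44 19 B5 44.
Read back as little-endian, the first byte is least significant, giving 0x44B519446CD3829B.
0x44B519446CD3829B = 4950891147037999771.

4950891147037999771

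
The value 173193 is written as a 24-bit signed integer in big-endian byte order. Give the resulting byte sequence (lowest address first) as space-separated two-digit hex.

173193 in hexadecimal, padded to 24 bits, is 0x02A489.
Split into bytes (most-significant first): 02 A4 89.
In big-endian order the high byte comes first in memory.
So the memory order matches the most-significant-first order: 02 A4 89.

02 A4 89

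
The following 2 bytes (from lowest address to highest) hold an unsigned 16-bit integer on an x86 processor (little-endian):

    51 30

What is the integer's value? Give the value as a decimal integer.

12369

Little-endian: lowest address holds the least-significant byte.
Reassemble most-significant byte first: 30 51 → 0x3051.
0x3051 = 12369.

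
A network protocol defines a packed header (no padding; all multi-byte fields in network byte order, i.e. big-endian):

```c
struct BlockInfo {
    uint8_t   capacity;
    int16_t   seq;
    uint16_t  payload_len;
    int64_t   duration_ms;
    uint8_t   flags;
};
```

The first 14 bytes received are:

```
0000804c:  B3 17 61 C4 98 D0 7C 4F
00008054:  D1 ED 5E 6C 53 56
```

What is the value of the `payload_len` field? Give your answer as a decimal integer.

`payload_len` follows `capacity` (1 B), `seq` (2 B), so it starts at offset 1 + 2 = 3 and occupies 2 bytes.
Bytes at offsets 3..4: C4 98.
Big-endian: lowest address holds the most-significant byte.
The bytes are already most-significant first: 0xC498.
0xC498 = 50328.

50328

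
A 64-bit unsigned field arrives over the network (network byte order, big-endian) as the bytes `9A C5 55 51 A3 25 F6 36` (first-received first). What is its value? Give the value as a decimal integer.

11152413861370787382

In big-endian order the high byte comes first in memory.
The bytes are already most-significant first: 0x9AC55551A325F636.
0x9AC55551A325F636 = 11152413861370787382.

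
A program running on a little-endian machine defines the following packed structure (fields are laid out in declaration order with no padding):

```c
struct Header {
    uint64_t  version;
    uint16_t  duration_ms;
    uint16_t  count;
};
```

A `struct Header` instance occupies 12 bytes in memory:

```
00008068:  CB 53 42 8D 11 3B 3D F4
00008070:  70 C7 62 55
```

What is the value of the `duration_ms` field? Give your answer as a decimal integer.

51056

`duration_ms` follows `version` (8 bytes), so it starts at byte offset 8 and occupies 2 bytes.
Bytes at offsets 8..9: 70 C7.
In little-endian order the low byte comes first in memory.
Reassemble most-significant byte first: C7 70 → 0xC770.
0xC770 = 51056.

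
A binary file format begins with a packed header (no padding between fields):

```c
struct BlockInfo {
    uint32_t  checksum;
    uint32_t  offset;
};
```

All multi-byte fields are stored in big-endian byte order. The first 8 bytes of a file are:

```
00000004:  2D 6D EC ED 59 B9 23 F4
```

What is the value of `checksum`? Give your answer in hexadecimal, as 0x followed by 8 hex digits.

0x2D6DECED

`checksum` is the first field, at byte offset 0, occupying 4 bytes.
Bytes at offsets 0..3: 2D 6D EC ED.
In big-endian order the high byte comes first in memory.
The bytes are already most-significant first: 0x2D6DECED.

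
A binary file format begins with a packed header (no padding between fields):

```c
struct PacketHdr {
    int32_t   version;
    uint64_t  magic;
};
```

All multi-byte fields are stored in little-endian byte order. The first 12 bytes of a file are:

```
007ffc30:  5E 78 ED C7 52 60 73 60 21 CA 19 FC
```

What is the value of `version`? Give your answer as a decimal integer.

-940738466

`version` is the first field, at byte offset 0, occupying 4 bytes.
Bytes at offsets 0..3: 5E 78 ED C7.
In little-endian order the low byte comes first in memory.
Reassemble most-significant byte first: C7 ED 78 5E → 0xC7ED785E.
Top bit is set, so as a signed 32-bit value this is 0xC7ED785E − 2^32 = -940738466.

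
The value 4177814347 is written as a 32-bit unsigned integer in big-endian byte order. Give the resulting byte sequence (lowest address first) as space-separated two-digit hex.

4177814347 in hexadecimal, padded to 32 bits, is 0xF904634B.
Split into bytes (most-significant first): F9 04 63 4B.
Big-endian stores the most-significant byte at the lowest address.
So the memory order matches the most-significant-first order: F9 04 63 4B.

F9 04 63 4B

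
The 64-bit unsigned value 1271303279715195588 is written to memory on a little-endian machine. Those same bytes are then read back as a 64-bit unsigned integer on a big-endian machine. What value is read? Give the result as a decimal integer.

14166695937582539793

1271303279715195588 in 64-bit hexadecimal is 0x11A49398E5369AC4.
Stored little-endian, the bytes at ascending addresses are C4 9A 36 E5 98 93 A4 11.
Read back as big-endian, the last byte is least significant, giving 0xC49A36E59893A411.
0xC49A36E59893A411 = 14166695937582539793.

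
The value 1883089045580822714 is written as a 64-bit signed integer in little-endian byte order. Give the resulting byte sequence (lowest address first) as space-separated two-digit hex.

1883089045580822714 in hexadecimal, padded to 64 bits, is 0x1A2213828A4638BA.
Split into bytes (most-significant first): 1A 22 13 82 8A 46 38 BA.
Little-endian: lowest address holds the least-significant byte.
So at ascending addresses the bytes are BA 38 46 8A 82 13 22 1A.

BA 38 46 8A 82 13 22 1A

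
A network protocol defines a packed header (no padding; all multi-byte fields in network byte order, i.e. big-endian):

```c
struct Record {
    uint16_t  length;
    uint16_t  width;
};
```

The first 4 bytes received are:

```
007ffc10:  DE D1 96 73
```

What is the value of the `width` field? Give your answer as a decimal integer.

38515

`width` follows `length` (2 bytes), so it starts at byte offset 2 and occupies 2 bytes.
Bytes at offsets 2..3: 96 73.
In big-endian order the high byte comes first in memory.
The bytes are already most-significant first: 0x9673.
0x9673 = 38515.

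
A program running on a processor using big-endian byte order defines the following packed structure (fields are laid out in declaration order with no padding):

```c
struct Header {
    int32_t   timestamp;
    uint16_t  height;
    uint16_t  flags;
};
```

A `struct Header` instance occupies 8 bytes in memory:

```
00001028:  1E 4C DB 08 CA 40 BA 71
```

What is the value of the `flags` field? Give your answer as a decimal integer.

47729

`flags` follows `timestamp` (4 B), `height` (2 B), so it starts at offset 4 + 2 = 6 and occupies 2 bytes.
Bytes at offsets 6..7: BA 71.
Big-endian stores the most-significant byte at the lowest address.
The bytes are already most-significant first: 0xBA71.
0xBA71 = 47729.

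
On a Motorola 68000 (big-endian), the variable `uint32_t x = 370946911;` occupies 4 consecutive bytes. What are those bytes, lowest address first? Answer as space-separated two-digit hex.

370946911 in hexadecimal, padded to 32 bits, is 0x161C335F.
Split into bytes (most-significant first): 16 1C 33 5F.
In big-endian order the high byte comes first in memory.
So the memory order matches the most-significant-first order: 16 1C 33 5F.

16 1C 33 5F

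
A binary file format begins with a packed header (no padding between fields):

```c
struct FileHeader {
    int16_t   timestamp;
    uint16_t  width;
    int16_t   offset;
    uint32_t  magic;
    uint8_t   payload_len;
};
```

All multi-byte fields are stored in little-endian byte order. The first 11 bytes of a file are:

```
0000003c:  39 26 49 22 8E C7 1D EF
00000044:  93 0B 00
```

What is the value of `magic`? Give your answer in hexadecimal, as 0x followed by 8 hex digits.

0x0B93EF1D

`magic` follows `timestamp` (2 B), `width` (2 B), `offset` (2 B), so it starts at offset 2 + 2 + 2 = 6 and occupies 4 bytes.
Bytes at offsets 6..9: 1D EF 93 0B.
Little-endian: lowest address holds the least-significant byte.
Reassemble most-significant byte first: 0B 93 EF 1D → 0x0B93EF1D.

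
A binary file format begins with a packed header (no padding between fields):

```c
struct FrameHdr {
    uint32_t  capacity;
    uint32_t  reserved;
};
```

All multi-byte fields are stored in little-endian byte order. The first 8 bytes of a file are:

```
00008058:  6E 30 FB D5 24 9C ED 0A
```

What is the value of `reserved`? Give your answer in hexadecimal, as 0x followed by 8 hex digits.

0x0AED9C24

`reserved` follows `capacity` (4 bytes), so it starts at byte offset 4 and occupies 4 bytes.
Bytes at offsets 4..7: 24 9C ED 0A.
Little-endian: lowest address holds the least-significant byte.
Reassemble most-significant byte first: 0A ED 9C 24 → 0x0AED9C24.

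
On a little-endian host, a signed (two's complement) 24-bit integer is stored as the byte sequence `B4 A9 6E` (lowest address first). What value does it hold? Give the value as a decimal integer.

Little-endian: lowest address holds the least-significant byte.
Reassemble most-significant byte first: 6E A9 B4 → 0x6EA9B4.
0x6EA9B4 = 7252404.

7252404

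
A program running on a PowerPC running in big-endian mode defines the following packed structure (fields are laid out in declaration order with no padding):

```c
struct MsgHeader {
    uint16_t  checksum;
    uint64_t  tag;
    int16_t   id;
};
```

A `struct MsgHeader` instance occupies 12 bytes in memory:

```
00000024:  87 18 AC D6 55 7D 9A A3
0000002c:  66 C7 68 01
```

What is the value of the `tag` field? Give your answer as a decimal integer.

`tag` follows `checksum` (2 bytes), so it starts at byte offset 2 and occupies 8 bytes.
Bytes at offsets 2..9: AC D6 55 7D 9A A3 66 C7.
Big-endian: lowest address holds the most-significant byte.
The bytes are already most-significant first: 0xACD6557D9AA366C7.
0xACD6557D9AA366C7 = 12454235817493358279.

12454235817493358279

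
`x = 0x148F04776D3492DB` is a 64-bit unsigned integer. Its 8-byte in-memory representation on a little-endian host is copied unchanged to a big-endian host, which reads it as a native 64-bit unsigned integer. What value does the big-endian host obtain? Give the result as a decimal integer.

Stored little-endian, the bytes at ascending addresses are DB 92 34 6D 77 04 8F 14.
Read back as big-endian, the last byte is least significant, giving 0xDB92346D77048F14.
0xDB92346D77048F14 = 15821766085658840852.

15821766085658840852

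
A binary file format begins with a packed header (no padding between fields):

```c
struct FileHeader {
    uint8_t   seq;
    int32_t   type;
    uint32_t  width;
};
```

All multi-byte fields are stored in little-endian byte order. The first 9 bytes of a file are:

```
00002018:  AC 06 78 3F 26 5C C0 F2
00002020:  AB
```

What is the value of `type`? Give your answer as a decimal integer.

`type` follows `seq` (1 byte), so it starts at byte offset 1 and occupies 4 bytes.
Bytes at offsets 1..4: 06 78 3F 26.
Little-endian stores the least-significant byte at the lowest address.
Reassemble most-significant byte first: 26 3F 78 06 → 0x263F7806.
0x263F7806 = 641693702.

641693702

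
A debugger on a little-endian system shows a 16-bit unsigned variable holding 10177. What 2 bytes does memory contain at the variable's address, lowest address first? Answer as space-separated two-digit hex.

C1 27

10177 in hexadecimal, padded to 16 bits, is 0x27C1.
Split into bytes (most-significant first): 27 C1.
Little-endian stores the least-significant byte at the lowest address.
So at ascending addresses the bytes are C1 27.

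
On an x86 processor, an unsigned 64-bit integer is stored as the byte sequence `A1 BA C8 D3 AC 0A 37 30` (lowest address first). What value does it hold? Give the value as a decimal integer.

In little-endian order the low byte comes first in memory.
Reassemble most-significant byte first: 30 37 0A AC D3 C8 BA A1 → 0x30370AACD3C8BAA1.
0x30370AACD3C8BAA1 = 3474257374943427233.

3474257374943427233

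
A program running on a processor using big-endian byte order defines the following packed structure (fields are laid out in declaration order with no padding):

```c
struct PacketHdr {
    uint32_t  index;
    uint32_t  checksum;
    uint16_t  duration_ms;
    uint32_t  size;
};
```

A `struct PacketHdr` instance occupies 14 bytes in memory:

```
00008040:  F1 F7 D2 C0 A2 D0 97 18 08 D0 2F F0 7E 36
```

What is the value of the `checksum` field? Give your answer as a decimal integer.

2731579160

`checksum` follows `index` (4 bytes), so it starts at byte offset 4 and occupies 4 bytes.
Bytes at offsets 4..7: A2 D0 97 18.
Big-endian: lowest address holds the most-significant byte.
The bytes are already most-significant first: 0xA2D09718.
0xA2D09718 = 2731579160.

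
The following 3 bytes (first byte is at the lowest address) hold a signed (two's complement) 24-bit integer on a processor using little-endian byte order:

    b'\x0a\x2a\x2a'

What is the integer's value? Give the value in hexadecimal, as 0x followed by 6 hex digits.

0x2A2A0A

Little-endian stores the least-significant byte at the lowest address.
Reassemble most-significant byte first: 2A 2A 0A → 0x2A2A0A.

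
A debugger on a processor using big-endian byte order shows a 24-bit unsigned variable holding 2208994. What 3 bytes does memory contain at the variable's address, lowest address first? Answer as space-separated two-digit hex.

21 B4 E2

2208994 in hexadecimal, padded to 24 bits, is 0x21B4E2.
Split into bytes (most-significant first): 21 B4 E2.
Big-endian stores the most-significant byte at the lowest address.
So the memory order matches the most-significant-first order: 21 B4 E2.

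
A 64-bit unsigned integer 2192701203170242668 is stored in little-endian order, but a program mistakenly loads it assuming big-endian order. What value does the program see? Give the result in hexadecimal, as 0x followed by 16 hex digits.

2192701203170242668 in 64-bit hexadecimal is 0x1E6E0A207988B06C.
Stored little-endian, the bytes at ascending addresses are 6C B0 88 79 20 0A 6E 1E.
Read back as big-endian, the last byte is least significant, giving 0x6CB08879200A6E1E.

0x6CB08879200A6E1E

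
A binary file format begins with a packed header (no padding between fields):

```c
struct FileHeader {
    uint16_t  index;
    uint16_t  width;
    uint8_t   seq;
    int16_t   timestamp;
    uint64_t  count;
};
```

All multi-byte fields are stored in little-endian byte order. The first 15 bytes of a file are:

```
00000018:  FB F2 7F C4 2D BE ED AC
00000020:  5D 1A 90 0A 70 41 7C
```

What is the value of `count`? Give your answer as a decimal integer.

8953560724858887596

`count` follows `index` (2 B), `width` (2 B), `seq` (1 B), `timestamp` (2 B), so it starts at offset 2 + 2 + 1 + 2 = 7 and occupies 8 bytes.
Bytes at offsets 7..14: AC 5D 1A 90 0A 70 41 7C.
In little-endian order the low byte comes first in memory.
Reassemble most-significant byte first: 7C 41 70 0A 90 1A 5D AC → 0x7C41700A901A5DAC.
0x7C41700A901A5DAC = 8953560724858887596.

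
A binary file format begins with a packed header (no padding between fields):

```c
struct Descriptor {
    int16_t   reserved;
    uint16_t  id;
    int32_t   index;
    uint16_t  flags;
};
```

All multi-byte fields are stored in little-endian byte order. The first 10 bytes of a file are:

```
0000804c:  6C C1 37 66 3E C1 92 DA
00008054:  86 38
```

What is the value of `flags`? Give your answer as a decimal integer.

`flags` follows `reserved` (2 B), `id` (2 B), `index` (4 B), so it starts at offset 2 + 2 + 4 = 8 and occupies 2 bytes.
Bytes at offsets 8..9: 86 38.
In little-endian order the low byte comes first in memory.
Reassemble most-significant byte first: 38 86 → 0x3886.
0x3886 = 14470.

14470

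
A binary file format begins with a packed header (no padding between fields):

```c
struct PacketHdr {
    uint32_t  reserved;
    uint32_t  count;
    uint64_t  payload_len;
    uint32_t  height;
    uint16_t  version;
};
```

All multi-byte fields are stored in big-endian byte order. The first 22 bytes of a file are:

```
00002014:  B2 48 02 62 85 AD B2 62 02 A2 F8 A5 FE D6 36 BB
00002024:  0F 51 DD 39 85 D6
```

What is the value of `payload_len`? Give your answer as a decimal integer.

189987526131726011

`payload_len` follows `reserved` (4 B), `count` (4 B), so it starts at offset 4 + 4 = 8 and occupies 8 bytes.
Bytes at offsets 8..15: 02 A2 F8 A5 FE D6 36 BB.
In big-endian order the high byte comes first in memory.
The bytes are already most-significant first: 0x02A2F8A5FED636BB.
0x02A2F8A5FED636BB = 189987526131726011.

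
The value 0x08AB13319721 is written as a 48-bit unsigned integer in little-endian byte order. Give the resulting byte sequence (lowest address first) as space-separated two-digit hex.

21 97 31 13 AB 08

Split into bytes (most-significant first): 08 AB 13 31 97 21.
Little-endian: lowest address holds the least-significant byte.
So at ascending addresses the bytes are 21 97 31 13 AB 08.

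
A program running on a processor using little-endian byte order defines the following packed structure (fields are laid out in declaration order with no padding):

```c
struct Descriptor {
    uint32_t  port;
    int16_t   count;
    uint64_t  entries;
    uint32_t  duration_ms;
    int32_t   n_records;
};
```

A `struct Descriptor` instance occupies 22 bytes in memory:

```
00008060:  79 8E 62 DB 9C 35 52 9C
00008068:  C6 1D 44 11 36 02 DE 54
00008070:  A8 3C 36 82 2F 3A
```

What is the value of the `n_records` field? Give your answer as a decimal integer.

976192054

`n_records` follows `port` (4 B), `count` (2 B), `entries` (8 B), `duration_ms` (4 B), so it starts at offset 4 + 2 + 8 + 4 = 18 and occupies 4 bytes.
Bytes at offsets 18..21: 36 82 2F 3A.
In little-endian order the low byte comes first in memory.
Reassemble most-significant byte first: 3A 2F 82 36 → 0x3A2F8236.
0x3A2F8236 = 976192054.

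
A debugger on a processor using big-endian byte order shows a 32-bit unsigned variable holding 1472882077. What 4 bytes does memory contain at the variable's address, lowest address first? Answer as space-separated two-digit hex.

57 CA 65 9D

1472882077 in hexadecimal, padded to 32 bits, is 0x57CA659D.
Split into bytes (most-significant first): 57 CA 65 9D.
In big-endian order the high byte comes first in memory.
So the memory order matches the most-significant-first order: 57 CA 65 9D.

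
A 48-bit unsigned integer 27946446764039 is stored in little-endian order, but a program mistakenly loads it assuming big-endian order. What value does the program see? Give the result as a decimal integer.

7937247046169

27946446764039 in 48-bit hexadecimal is 0x196ACA083807.
Stored little-endian, the bytes at ascending addresses are 07 38 08 CA 6A 19.
Read back as big-endian, the last byte is least significant, giving 0x073808CA6A19.
0x073808CA6A19 = 7937247046169.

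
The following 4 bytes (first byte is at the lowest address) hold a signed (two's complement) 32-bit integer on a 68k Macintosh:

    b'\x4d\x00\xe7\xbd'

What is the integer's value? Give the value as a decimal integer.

Big-endian stores the most-significant byte at the lowest address.
The bytes are already most-significant first: 0x4D00E7BD.
0x4D00E7BD = 1291904957.

1291904957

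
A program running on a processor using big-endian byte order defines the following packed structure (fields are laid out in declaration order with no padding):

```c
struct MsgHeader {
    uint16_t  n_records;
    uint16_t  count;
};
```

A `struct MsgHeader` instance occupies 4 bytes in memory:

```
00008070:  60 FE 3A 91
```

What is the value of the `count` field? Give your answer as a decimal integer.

14993

`count` follows `n_records` (2 bytes), so it starts at byte offset 2 and occupies 2 bytes.
Bytes at offsets 2..3: 3A 91.
In big-endian order the high byte comes first in memory.
The bytes are already most-significant first: 0x3A91.
0x3A91 = 14993.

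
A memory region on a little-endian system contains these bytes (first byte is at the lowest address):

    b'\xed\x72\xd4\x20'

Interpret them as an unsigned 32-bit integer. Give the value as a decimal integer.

550793965

In little-endian order the low byte comes first in memory.
Reassemble most-significant byte first: 20 D4 72 ED → 0x20D472ED.
0x20D472ED = 550793965.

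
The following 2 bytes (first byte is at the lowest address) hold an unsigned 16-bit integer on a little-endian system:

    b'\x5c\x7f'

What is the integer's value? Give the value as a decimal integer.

32604

Little-endian: lowest address holds the least-significant byte.
Reassemble most-significant byte first: 7F 5C → 0x7F5C.
0x7F5C = 32604.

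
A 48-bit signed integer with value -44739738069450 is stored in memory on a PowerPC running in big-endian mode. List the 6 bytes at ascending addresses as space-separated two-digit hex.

D7 4F 37 CE 16 36

Two's complement of -44739738069450 in 48 bits: 44739738069450 = 0x28B0C831E9CA; invert → 0xD74F37CE1635; add 1 → 0xD74F37CE1636.
Split into bytes (most-significant first): D7 4F 37 CE 16 36.
Big-endian: lowest address holds the most-significant byte.
So the memory order matches the most-significant-first order: D7 4F 37 CE 16 36.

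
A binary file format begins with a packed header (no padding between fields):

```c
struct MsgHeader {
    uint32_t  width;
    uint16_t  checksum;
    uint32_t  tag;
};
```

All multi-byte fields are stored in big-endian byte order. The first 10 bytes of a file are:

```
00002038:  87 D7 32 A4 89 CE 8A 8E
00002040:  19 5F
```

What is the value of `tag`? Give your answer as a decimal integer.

2324568415

`tag` follows `width` (4 B), `checksum` (2 B), so it starts at offset 4 + 2 = 6 and occupies 4 bytes.
Bytes at offsets 6..9: 8A 8E 19 5F.
Big-endian: lowest address holds the most-significant byte.
The bytes are already most-significant first: 0x8A8E195F.
0x8A8E195F = 2324568415.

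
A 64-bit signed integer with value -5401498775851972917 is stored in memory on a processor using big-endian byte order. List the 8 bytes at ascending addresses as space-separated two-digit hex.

Two's complement of -5401498775851972917 in 64 bits: 5401498775851972917 = 0x4AF5FA84AD5D3935; invert → 0xB50A057B52A2C6CA; add 1 → 0xB50A057B52A2C6CB.
Split into bytes (most-significant first): B5 0A 05 7B 52 A2 C6 CB.
In big-endian order the high byte comes first in memory.
So the memory order matches the most-significant-first order: B5 0A 05 7B 52 A2 C6 CB.

B5 0A 05 7B 52 A2 C6 CB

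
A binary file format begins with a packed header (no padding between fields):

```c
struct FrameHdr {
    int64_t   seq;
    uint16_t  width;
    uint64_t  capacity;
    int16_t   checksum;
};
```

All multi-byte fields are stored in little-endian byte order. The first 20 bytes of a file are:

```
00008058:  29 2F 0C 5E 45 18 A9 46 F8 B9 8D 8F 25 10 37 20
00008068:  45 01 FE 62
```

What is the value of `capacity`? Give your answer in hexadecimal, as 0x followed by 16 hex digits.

`capacity` follows `seq` (8 B), `width` (2 B), so it starts at offset 8 + 2 = 10 and occupies 8 bytes.
Bytes at offsets 10..17: 8D 8F 25 10 37 20 45 01.
Little-endian: lowest address holds the least-significant byte.
Reassemble most-significant byte first: 01 45 20 37 10 25 8F 8D → 0x0145203710258F8D.

0x0145203710258F8D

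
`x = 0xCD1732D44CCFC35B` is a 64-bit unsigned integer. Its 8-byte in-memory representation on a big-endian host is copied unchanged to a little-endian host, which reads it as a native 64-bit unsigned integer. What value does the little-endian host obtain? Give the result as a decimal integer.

Stored big-endian, the bytes at ascending addresses are CD 17 32 D4 4C CF C3 5B.
Read back as little-endian, the first byte is least significant, giving 0x5BC3CF4CD43217CD.
0x5BC3CF4CD43217CD = 6612356606794536909.

6612356606794536909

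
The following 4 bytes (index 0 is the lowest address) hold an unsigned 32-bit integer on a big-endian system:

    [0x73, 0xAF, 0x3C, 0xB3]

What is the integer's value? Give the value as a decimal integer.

1940864179

Big-endian stores the most-significant byte at the lowest address.
The bytes are already most-significant first: 0x73AF3CB3.
0x73AF3CB3 = 1940864179.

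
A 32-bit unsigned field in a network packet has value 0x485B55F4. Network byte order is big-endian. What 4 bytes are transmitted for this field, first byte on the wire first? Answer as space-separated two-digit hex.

Split into bytes (most-significant first): 48 5B 55 F4.
In big-endian order the high byte comes first in memory.
So the memory order matches the most-significant-first order: 48 5B 55 F4.

48 5B 55 F4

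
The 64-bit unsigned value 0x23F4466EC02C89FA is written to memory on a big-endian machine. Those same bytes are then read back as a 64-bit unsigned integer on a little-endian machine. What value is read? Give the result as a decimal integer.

18053009786286830627

Stored big-endian, the bytes at ascending addresses are 23 F4 46 6E C0 2C 89 FA.
Read back as little-endian, the first byte is least significant, giving 0xFA892CC06E46F423.
0xFA892CC06E46F423 = 18053009786286830627.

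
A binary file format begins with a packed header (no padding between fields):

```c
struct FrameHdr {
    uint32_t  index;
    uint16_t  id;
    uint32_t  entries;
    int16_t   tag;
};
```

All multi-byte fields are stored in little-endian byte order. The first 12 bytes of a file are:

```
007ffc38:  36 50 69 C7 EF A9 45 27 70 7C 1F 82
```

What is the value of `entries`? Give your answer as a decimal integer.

`entries` follows `index` (4 B), `id` (2 B), so it starts at offset 4 + 2 = 6 and occupies 4 bytes.
Bytes at offsets 6..9: 45 27 70 7C.
Little-endian: lowest address holds the least-significant byte.
Reassemble most-significant byte first: 7C 70 27 45 → 0x7C702745.
0x7C702745 = 2087724869.

2087724869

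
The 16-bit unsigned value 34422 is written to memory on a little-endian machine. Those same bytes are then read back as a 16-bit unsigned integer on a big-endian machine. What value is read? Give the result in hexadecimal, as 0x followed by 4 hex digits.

34422 in 16-bit hexadecimal is 0x8676.
Stored little-endian, the bytes at ascending addresses are 76 86.
Read back as big-endian, the last byte is least significant, giving 0x7686.

0x7686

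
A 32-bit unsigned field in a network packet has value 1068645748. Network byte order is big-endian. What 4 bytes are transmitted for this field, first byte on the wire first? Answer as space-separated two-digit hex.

1068645748 in hexadecimal, padded to 32 bits, is 0x3FB23D74.
Split into bytes (most-significant first): 3F B2 3D 74.
Big-endian stores the most-significant byte at the lowest address.
So the memory order matches the most-significant-first order: 3F B2 3D 74.

3F B2 3D 74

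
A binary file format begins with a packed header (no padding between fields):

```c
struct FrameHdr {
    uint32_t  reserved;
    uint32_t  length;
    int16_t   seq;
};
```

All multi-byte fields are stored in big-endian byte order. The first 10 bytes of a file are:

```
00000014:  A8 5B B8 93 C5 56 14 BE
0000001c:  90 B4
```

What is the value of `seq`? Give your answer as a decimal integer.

`seq` follows `reserved` (4 B), `length` (4 B), so it starts at offset 4 + 4 = 8 and occupies 2 bytes.
Bytes at offsets 8..9: 90 B4.
Big-endian stores the most-significant byte at the lowest address.
The bytes are already most-significant first: 0x90B4.
Top bit is set, so as a signed 16-bit value this is 0x90B4 − 2^16 = -28492.

-28492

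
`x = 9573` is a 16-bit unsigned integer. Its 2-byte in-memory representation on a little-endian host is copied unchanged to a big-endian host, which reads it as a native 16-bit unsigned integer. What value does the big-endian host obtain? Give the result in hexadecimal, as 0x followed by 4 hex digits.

0x6525

9573 in 16-bit hexadecimal is 0x2565.
Stored little-endian, the bytes at ascending addresses are 65 25.
Read back as big-endian, the last byte is least significant, giving 0x6525.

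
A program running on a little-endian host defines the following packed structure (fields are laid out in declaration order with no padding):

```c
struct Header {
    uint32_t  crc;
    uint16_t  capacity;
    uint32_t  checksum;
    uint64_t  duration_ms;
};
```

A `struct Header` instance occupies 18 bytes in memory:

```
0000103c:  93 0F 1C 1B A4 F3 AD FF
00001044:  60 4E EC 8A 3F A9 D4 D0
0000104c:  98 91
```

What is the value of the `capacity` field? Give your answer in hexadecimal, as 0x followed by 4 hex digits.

0xF3A4

`capacity` follows `crc` (4 bytes), so it starts at byte offset 4 and occupies 2 bytes.
Bytes at offsets 4..5: A4 F3.
In little-endian order the low byte comes first in memory.
Reassemble most-significant byte first: F3 A4 → 0xF3A4.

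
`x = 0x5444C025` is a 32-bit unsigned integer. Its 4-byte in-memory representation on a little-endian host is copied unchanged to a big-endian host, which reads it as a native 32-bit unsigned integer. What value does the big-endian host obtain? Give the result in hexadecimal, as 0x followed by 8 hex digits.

Stored little-endian, the bytes at ascending addresses are 25 C0 44 54.
Read back as big-endian, the last byte is least significant, giving 0x25C04454.

0x25C04454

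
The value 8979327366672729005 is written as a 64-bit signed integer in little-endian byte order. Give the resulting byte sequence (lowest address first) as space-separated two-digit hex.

AD C3 78 5C AA FA 9C 7C

8979327366672729005 in hexadecimal, padded to 64 bits, is 0x7C9CFAAA5C78C3AD.
Split into bytes (most-significant first): 7C 9C FA AA 5C 78 C3 AD.
In little-endian order the low byte comes first in memory.
So at ascending addresses the bytes are AD C3 78 5C AA FA 9C 7C.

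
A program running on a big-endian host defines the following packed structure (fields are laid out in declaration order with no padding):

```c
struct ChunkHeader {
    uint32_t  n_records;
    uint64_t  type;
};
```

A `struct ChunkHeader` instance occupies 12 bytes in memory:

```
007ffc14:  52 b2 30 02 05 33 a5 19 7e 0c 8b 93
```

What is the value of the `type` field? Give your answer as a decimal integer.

`type` follows `n_records` (4 bytes), so it starts at byte offset 4 and occupies 8 bytes.
Bytes at offsets 4..11: 05 33 A5 19 7E 0C 8B 93.
Big-endian: lowest address holds the most-significant byte.
The bytes are already most-significant first: 0x0533A5197E0C8B93.
0x0533A5197E0C8B93 = 374824722909399955.

374824722909399955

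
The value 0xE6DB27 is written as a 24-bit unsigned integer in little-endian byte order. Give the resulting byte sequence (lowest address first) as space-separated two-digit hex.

27 DB E6

Split into bytes (most-significant first): E6 DB 27.
In little-endian order the low byte comes first in memory.
So at ascending addresses the bytes are 27 DB E6.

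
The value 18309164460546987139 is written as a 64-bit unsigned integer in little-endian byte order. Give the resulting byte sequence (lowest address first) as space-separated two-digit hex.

18309164460546987139 in hexadecimal, padded to 64 bits, is 0xFE1738121D1C1483.
Split into bytes (most-significant first): FE 17 38 12 1D 1C 14 83.
In little-endian order the low byte comes first in memory.
So at ascending addresses the bytes are 83 14 1C 1D 12 38 17 FE.

83 14 1C 1D 12 38 17 FE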